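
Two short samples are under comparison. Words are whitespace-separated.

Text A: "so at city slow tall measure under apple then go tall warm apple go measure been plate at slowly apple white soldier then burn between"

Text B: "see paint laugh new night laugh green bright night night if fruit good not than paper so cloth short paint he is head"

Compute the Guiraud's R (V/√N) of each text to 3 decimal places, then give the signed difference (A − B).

-0.362

A: V=18, N=25, R=3.600
B: V=19, N=23, R=3.962
Difference = 3.600 − 3.962 = -0.362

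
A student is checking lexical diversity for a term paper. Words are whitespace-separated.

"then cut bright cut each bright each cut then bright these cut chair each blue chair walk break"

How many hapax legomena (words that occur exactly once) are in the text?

4

Frequencies: cut:4, bright:3, each:3, then:2, chair:2, these:1, blue:1, walk:1, break:1
Hapax (freq=1): blue, break, these, walk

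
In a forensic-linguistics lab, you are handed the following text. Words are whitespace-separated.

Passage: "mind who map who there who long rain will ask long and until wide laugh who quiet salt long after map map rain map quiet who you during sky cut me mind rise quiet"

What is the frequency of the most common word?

5

Frequencies: who:5, map:4, long:3, quiet:3, mind:2, rain:2, there:1, will:1, ask:1, and:1, until:1, wide:1, laugh:1, salt:1, after:1, you:1, during:1, sky:1, cut:1, me:1, … (1 more, each freq 1)
Most common: 'who' with frequency 5.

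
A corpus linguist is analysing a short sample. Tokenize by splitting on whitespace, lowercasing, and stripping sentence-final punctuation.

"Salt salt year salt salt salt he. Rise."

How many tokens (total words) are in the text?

8

Tokens: salt, salt, year, salt, salt, salt, he, rise
N = 8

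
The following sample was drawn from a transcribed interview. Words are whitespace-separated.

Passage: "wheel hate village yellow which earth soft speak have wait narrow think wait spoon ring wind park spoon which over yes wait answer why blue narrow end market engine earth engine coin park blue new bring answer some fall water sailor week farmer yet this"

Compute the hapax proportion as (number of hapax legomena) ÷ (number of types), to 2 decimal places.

Frequencies: wait:3, which:2, earth:2, narrow:2, spoon:2, park:2, answer:2, blue:2, engine:2, wheel:1, hate:1, village:1, yellow:1, soft:1, speak:1, have:1, think:1, ring:1, wind:1, over:1, … (15 more, each freq 1)
Hapax count = 26; type count = 35.
Ratio = 26 / 35 = 0.74

0.74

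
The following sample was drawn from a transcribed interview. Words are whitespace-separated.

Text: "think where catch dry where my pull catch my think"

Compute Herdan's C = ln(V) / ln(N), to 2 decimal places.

0.78

N = 10, V = 6.
ln(V) = 1.791759, ln(N) = 2.302585
C = 1.791759 / 2.302585 = 0.78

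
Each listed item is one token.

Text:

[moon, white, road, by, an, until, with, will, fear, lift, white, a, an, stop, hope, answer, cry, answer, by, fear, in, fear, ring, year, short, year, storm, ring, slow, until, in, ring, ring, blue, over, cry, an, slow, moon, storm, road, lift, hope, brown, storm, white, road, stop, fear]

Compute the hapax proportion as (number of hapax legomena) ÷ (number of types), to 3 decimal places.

Frequencies: fear:4, ring:4, white:3, road:3, an:3, storm:3, moon:2, by:2, until:2, lift:2, stop:2, hope:2, answer:2, cry:2, in:2, year:2, slow:2, with:1, will:1, a:1, … (4 more, each freq 1)
Hapax count = 7; type count = 24.
Ratio = 7 / 24 = 0.292

0.292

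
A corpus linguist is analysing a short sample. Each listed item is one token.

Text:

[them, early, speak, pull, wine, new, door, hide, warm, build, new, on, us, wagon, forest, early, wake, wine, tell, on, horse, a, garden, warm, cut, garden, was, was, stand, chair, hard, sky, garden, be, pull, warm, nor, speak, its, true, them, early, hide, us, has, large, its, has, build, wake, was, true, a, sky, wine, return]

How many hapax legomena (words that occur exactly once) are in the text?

Frequencies: early:3, wine:3, warm:3, garden:3, was:3, them:2, speak:2, pull:2, new:2, hide:2, build:2, on:2, us:2, wake:2, a:2, sky:2, its:2, true:2, has:2, door:1, … (12 more, each freq 1)
Hapax (freq=1): be, chair, cut, door, forest, hard, horse, large, nor, return, stand, tell, wagon

13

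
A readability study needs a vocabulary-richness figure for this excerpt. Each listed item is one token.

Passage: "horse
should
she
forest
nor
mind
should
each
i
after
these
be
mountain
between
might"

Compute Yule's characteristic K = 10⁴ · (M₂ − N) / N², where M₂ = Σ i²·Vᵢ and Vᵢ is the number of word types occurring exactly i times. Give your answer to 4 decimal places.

88.8889

Frequencies: should:2, horse:1, she:1, forest:1, nor:1, mind:1, each:1, i:1, after:1, these:1, be:1, mountain:1, between:1, might:1
N = 15. Frequency spectrum: V_1=13, V_2=1
M₂ = 1²·13 + 2²·1 = 17
K = 10000 × (17 − 15) / 15² = 88.8889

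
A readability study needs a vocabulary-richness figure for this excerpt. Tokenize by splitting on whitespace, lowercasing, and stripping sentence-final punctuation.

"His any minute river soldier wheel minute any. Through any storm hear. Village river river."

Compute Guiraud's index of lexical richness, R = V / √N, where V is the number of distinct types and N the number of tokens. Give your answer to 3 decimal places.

2.582

N = 15, V = 10.
√N = 3.872983
R = 10 / 3.872983 = 2.582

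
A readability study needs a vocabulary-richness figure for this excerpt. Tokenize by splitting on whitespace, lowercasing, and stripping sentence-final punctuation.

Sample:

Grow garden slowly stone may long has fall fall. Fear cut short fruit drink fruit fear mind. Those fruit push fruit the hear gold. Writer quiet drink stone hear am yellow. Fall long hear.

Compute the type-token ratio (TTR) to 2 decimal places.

0.68

N = 34 tokens, V = 23 types.
TTR = V / N = 23 / 34 = 0.68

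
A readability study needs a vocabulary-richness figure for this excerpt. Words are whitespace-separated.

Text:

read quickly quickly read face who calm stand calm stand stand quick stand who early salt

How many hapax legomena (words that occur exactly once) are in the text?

Frequencies: stand:4, read:2, quickly:2, who:2, calm:2, face:1, quick:1, early:1, salt:1
Hapax (freq=1): early, face, quick, salt

4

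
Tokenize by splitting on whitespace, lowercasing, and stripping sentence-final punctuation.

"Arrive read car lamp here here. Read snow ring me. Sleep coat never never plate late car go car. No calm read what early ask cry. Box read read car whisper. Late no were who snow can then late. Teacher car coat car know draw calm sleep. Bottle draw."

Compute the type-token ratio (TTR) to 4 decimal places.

N = 49 tokens, V = 30 types.
TTR = V / N = 30 / 49 = 0.6122

0.6122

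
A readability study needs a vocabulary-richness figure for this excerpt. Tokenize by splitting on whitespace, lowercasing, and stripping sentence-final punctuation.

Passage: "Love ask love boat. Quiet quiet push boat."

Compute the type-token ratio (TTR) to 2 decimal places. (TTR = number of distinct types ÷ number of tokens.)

0.63

N = 8 tokens, V = 5 types.
TTR = V / N = 5 / 8 = 0.63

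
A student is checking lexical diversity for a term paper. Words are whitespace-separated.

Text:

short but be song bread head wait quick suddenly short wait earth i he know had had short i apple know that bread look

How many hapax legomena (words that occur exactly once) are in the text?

Frequencies: short:3, bread:2, wait:2, i:2, know:2, had:2, but:1, be:1, song:1, head:1, quick:1, suddenly:1, earth:1, he:1, apple:1, that:1, look:1
Hapax (freq=1): apple, be, but, earth, he, head, look, quick, song, suddenly, that

11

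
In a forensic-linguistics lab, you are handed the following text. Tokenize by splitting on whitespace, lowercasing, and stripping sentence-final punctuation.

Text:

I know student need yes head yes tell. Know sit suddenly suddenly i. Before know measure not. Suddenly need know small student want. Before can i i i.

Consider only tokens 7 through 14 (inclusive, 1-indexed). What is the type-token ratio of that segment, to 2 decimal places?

0.88

Segment tokens 7–14: yes, tell, know, sit, suddenly, suddenly, i, before
Segment N = 8, segment V = 7.
TTR = 7 / 8 = 0.88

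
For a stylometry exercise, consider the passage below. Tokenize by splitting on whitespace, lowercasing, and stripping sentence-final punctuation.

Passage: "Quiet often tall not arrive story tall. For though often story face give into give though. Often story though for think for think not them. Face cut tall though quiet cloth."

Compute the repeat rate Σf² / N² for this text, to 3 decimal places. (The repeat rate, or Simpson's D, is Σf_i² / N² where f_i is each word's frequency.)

0.080

Frequencies: though:4, often:3, tall:3, story:3, for:3, quiet:2, not:2, face:2, give:2, think:2, arrive:1, into:1, them:1, cut:1, cloth:1
Σf² = 77; N² = 961
Repeat rate = 77 / 961 = 0.080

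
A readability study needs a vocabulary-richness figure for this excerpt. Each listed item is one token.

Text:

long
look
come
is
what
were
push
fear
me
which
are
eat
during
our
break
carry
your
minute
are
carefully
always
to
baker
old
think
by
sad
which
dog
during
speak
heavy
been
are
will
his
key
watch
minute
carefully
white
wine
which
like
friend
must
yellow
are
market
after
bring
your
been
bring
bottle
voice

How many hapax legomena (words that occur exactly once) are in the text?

Frequencies: are:4, which:3, during:2, your:2, minute:2, carefully:2, been:2, bring:2, long:1, look:1, come:1, is:1, what:1, were:1, push:1, fear:1, me:1, eat:1, our:1, break:1, … (25 more, each freq 1)
Hapax (freq=1): after, always, baker, bottle, break, by, carry, come, dog, eat, fear, friend, heavy, his, is, key, like, long, look, market, me, must, old, our, push, sad, speak, think, to, voice, watch, were, what, white, will, wine, yellow

37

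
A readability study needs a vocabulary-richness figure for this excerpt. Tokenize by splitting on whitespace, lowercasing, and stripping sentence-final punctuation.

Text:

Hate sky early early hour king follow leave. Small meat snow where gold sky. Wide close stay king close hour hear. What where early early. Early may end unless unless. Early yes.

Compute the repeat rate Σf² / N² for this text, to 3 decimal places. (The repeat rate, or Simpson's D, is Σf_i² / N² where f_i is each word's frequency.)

0.072

Frequencies: early:6, sky:2, hour:2, king:2, where:2, close:2, unless:2, hate:1, follow:1, leave:1, small:1, meat:1, snow:1, gold:1, wide:1, stay:1, hear:1, what:1, may:1, end:1, … (1 more, each freq 1)
Σf² = 74; N² = 1024
Repeat rate = 74 / 1024 = 0.072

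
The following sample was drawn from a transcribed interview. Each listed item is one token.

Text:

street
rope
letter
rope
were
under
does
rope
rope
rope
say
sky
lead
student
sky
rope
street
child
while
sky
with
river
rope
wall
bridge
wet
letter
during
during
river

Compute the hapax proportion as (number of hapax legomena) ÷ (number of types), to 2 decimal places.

0.67

Frequencies: rope:7, sky:3, street:2, letter:2, river:2, during:2, were:1, under:1, does:1, say:1, lead:1, student:1, child:1, while:1, with:1, wall:1, bridge:1, wet:1
Hapax count = 12; type count = 18.
Ratio = 12 / 18 = 0.67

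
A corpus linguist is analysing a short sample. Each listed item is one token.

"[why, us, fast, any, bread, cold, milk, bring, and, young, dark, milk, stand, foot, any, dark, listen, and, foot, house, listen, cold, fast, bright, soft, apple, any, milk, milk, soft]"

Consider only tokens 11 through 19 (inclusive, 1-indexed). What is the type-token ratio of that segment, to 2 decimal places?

0.78

Segment tokens 11–19: dark, milk, stand, foot, any, dark, listen, and, foot
Segment N = 9, segment V = 7.
TTR = 7 / 9 = 0.78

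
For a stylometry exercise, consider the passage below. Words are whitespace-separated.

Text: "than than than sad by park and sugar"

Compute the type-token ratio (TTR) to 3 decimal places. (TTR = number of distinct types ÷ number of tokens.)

N = 8 tokens, V = 6 types.
TTR = V / N = 6 / 8 = 0.750

0.750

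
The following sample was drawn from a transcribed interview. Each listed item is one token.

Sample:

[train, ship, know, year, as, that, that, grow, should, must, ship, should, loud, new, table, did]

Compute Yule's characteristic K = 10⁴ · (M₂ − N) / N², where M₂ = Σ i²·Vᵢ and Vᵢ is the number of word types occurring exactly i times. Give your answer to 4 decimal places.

234.3750

Frequencies: ship:2, that:2, should:2, train:1, know:1, year:1, as:1, grow:1, must:1, loud:1, new:1, table:1, did:1
N = 16. Frequency spectrum: V_1=10, V_2=3
M₂ = 1²·10 + 2²·3 = 22
K = 10000 × (22 − 16) / 16² = 234.3750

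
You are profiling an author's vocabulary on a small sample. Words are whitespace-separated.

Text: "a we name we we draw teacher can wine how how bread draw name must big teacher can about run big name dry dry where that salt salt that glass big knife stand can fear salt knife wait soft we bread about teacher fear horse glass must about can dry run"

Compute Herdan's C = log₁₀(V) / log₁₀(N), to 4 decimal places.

N = 51, V = 24.
log₁₀(V) = 1.380211, log₁₀(N) = 1.707570
C = 1.380211 / 1.707570 = 0.8083

0.8083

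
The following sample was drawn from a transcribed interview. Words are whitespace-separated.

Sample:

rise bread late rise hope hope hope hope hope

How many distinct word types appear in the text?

Distinct types: {bread, hope, late, rise}
V = 4

4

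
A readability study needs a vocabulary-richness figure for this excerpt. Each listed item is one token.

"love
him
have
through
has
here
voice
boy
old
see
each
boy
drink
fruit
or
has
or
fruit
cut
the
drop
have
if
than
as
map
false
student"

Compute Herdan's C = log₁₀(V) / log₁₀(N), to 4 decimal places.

0.9410

N = 28, V = 23.
log₁₀(V) = 1.361728, log₁₀(N) = 1.447158
C = 1.361728 / 1.447158 = 0.9410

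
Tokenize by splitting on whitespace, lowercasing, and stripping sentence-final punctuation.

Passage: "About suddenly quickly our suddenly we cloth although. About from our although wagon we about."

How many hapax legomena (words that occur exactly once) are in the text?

Frequencies: about:3, suddenly:2, our:2, we:2, although:2, quickly:1, cloth:1, from:1, wagon:1
Hapax (freq=1): cloth, from, quickly, wagon

4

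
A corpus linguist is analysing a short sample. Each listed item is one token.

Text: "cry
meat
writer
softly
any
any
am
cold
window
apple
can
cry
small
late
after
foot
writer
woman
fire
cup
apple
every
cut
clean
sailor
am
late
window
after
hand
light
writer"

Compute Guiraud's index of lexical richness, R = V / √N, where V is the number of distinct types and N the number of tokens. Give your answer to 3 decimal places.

N = 32, V = 23.
√N = 5.656854
R = 23 / 5.656854 = 4.066

4.066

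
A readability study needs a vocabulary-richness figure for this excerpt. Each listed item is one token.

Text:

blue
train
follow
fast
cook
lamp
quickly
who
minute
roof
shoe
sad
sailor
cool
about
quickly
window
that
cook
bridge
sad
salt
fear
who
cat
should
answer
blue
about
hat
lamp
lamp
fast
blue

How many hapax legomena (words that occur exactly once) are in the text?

Frequencies: blue:3, lamp:3, fast:2, cook:2, quickly:2, who:2, sad:2, about:2, train:1, follow:1, minute:1, roof:1, shoe:1, sailor:1, cool:1, window:1, that:1, bridge:1, salt:1, fear:1, … (4 more, each freq 1)
Hapax (freq=1): answer, bridge, cat, cool, fear, follow, hat, minute, roof, sailor, salt, shoe, should, that, train, window

16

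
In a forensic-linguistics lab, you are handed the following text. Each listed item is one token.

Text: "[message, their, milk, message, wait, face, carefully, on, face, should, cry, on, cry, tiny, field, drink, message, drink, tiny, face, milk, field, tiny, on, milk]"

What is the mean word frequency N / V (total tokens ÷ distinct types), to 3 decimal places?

N = 25 tokens, V = 12 types.
Mean frequency = N / V = 25 / 12 = 2.083

2.083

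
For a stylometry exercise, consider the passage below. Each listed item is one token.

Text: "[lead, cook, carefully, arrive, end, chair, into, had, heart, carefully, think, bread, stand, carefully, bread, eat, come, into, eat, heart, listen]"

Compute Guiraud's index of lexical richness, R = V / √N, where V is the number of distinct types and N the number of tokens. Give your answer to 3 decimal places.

3.273

N = 21, V = 15.
√N = 4.582576
R = 15 / 4.582576 = 3.273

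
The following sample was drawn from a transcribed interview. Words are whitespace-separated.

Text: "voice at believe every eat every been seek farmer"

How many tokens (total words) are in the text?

9

Tokens: voice, at, believe, every, eat, every, been, seek, farmer
N = 9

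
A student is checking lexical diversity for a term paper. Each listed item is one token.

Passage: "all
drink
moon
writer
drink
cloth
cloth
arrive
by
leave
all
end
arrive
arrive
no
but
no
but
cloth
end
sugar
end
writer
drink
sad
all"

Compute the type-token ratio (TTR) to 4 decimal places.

0.5000

N = 26 tokens, V = 13 types.
TTR = V / N = 13 / 26 = 0.5000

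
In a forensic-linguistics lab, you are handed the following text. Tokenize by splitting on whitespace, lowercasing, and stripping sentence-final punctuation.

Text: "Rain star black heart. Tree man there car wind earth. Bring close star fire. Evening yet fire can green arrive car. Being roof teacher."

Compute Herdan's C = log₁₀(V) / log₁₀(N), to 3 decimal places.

N = 24, V = 21.
log₁₀(V) = 1.322219, log₁₀(N) = 1.380211
C = 1.322219 / 1.380211 = 0.958

0.958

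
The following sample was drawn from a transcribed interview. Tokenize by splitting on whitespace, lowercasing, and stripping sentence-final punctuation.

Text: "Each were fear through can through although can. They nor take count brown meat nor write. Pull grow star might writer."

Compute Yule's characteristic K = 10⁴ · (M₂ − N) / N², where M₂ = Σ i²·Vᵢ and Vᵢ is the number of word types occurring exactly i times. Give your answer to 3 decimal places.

136.054

Frequencies: through:2, can:2, nor:2, each:1, were:1, fear:1, although:1, they:1, take:1, count:1, brown:1, meat:1, write:1, pull:1, grow:1, star:1, might:1, writer:1
N = 21. Frequency spectrum: V_1=15, V_2=3
M₂ = 1²·15 + 2²·3 = 27
K = 10000 × (27 − 21) / 21² = 136.054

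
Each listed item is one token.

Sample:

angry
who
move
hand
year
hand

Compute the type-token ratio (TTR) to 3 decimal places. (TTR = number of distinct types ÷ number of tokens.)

N = 6 tokens, V = 5 types.
TTR = V / N = 5 / 6 = 0.833

0.833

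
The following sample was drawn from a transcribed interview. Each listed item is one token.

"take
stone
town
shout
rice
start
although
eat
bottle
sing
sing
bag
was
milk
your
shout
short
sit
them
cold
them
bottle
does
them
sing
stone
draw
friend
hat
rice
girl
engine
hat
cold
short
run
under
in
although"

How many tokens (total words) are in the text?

Tokens: take, stone, town, shout, rice, start, although, eat, bottle, sing, sing, bag, was, milk, your, shout, short, sit, them, cold, them, bottle, does, them, sing, stone, draw, friend, hat, rice, girl, engine, hat, cold, short, run, under, in, although
N = 39

39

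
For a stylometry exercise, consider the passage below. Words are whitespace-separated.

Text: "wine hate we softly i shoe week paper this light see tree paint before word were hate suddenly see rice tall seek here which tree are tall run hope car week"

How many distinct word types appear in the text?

26

Distinct types: {are, before, car, hate, here, hope, i, light, paint, paper, rice, run, see, seek, shoe, softly, suddenly, tall, this, tree, we, week, were, which, wine, word}
V = 26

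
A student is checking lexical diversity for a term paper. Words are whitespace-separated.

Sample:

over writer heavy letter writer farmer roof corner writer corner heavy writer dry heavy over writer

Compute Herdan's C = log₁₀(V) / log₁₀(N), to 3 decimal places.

0.750

N = 16, V = 8.
log₁₀(V) = 0.903090, log₁₀(N) = 1.204120
C = 0.903090 / 1.204120 = 0.750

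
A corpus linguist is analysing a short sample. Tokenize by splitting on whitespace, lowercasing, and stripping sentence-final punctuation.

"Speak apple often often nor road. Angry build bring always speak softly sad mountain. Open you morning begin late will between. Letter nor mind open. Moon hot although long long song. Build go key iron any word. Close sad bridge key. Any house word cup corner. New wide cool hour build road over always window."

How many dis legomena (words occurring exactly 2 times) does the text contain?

Frequencies: build:3, speak:2, often:2, nor:2, road:2, always:2, sad:2, open:2, long:2, key:2, any:2, word:2, apple:1, angry:1, bring:1, softly:1, mountain:1, you:1, morning:1, begin:1, … (22 more, each freq 1)
Words with frequency 2: always, any, key, long, nor, often, open, road, sad, speak, word

11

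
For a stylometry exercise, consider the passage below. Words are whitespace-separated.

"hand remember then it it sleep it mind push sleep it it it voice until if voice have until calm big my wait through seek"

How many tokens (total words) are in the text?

Tokens: hand, remember, then, it, it, sleep, it, mind, push, sleep, it, it, it, voice, until, if, voice, have, until, calm, big, my, wait, through, seek
N = 25

25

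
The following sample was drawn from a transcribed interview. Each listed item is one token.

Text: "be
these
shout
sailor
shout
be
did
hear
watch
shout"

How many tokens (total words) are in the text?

Tokens: be, these, shout, sailor, shout, be, did, hear, watch, shout
N = 10

10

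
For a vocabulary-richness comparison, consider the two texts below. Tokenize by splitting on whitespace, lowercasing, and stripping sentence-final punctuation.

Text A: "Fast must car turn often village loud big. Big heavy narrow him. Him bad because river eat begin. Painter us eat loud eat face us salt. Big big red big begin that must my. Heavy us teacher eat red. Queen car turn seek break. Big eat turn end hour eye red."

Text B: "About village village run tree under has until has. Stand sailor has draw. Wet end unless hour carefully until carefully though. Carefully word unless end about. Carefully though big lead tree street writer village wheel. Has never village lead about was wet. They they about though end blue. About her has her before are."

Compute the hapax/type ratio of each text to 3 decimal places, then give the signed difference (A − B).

A: hapax=19, V=30, ratio=0.633
B: hapax=16, V=29, ratio=0.552
Difference = 0.633 − 0.552 = 0.081

0.081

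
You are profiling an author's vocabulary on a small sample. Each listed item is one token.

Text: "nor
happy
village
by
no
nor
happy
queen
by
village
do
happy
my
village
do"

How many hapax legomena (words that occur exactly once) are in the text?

Frequencies: happy:3, village:3, nor:2, by:2, do:2, no:1, queen:1, my:1
Hapax (freq=1): my, no, queen

3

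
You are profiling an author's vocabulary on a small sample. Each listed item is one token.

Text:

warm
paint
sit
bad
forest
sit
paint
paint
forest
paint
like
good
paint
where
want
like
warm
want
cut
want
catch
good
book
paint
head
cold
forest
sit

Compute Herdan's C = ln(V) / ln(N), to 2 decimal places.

0.79

N = 28, V = 14.
ln(V) = 2.639057, ln(N) = 3.332205
C = 2.639057 / 3.332205 = 0.79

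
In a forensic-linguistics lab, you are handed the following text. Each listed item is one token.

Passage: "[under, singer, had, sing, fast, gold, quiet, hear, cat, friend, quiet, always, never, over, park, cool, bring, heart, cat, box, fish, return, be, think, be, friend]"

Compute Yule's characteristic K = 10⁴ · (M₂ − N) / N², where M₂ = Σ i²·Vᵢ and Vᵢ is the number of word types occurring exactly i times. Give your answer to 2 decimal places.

Frequencies: quiet:2, cat:2, friend:2, be:2, under:1, singer:1, had:1, sing:1, fast:1, gold:1, hear:1, always:1, never:1, over:1, park:1, cool:1, bring:1, heart:1, box:1, fish:1, … (2 more, each freq 1)
N = 26. Frequency spectrum: V_1=18, V_2=4
M₂ = 1²·18 + 2²·4 = 34
K = 10000 × (34 − 26) / 26² = 118.34

118.34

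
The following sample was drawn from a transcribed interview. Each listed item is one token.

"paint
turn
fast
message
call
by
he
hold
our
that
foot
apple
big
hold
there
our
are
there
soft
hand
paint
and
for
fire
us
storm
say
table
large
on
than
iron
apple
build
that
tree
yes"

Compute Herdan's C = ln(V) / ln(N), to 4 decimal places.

0.9510

N = 37, V = 31.
ln(V) = 3.433987, ln(N) = 3.610918
C = 3.433987 / 3.610918 = 0.9510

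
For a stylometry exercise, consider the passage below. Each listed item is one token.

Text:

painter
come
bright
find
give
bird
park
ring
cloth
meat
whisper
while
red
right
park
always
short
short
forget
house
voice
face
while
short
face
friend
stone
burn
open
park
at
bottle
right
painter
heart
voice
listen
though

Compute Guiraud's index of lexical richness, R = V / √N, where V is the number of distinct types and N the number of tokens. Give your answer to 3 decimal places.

N = 38, V = 29.
√N = 6.164414
R = 29 / 6.164414 = 4.704

4.704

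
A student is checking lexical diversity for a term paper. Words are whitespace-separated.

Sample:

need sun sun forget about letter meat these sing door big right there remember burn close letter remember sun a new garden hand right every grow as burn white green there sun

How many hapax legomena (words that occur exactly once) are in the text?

Frequencies: sun:4, letter:2, right:2, there:2, remember:2, burn:2, need:1, forget:1, about:1, meat:1, these:1, sing:1, door:1, big:1, close:1, a:1, new:1, garden:1, hand:1, every:1, … (4 more, each freq 1)
Hapax (freq=1): a, about, as, big, close, door, every, forget, garden, green, grow, hand, meat, need, new, sing, these, white

18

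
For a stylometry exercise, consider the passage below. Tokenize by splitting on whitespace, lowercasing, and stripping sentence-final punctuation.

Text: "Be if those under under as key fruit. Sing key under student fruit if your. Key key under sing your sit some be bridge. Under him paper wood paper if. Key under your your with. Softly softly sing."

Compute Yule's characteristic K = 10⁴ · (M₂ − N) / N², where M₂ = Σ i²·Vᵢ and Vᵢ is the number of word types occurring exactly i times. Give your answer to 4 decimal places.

Frequencies: under:6, key:5, your:4, if:3, sing:3, be:2, fruit:2, paper:2, softly:2, those:1, as:1, student:1, sit:1, some:1, bridge:1, him:1, wood:1, with:1
N = 38. Frequency spectrum: V_1=9, V_2=4, V_3=2, V_4=1, V_5=1, V_6=1
M₂ = 1²·9 + 2²·4 + 3²·2 + 4²·1 + 5²·1 + 6²·1 = 120
K = 10000 × (120 − 38) / 38² = 567.8670

567.8670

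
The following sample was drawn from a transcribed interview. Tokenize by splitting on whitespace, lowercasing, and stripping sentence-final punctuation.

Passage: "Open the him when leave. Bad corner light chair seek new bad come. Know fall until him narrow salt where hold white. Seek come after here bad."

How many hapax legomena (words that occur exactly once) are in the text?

Frequencies: bad:3, him:2, seek:2, come:2, open:1, the:1, when:1, leave:1, corner:1, light:1, chair:1, new:1, know:1, fall:1, until:1, narrow:1, salt:1, where:1, hold:1, white:1, … (2 more, each freq 1)
Hapax (freq=1): after, chair, corner, fall, here, hold, know, leave, light, narrow, new, open, salt, the, until, when, where, white

18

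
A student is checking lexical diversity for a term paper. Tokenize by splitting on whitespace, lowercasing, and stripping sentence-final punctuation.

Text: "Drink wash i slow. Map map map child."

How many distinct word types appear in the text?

Distinct types: {child, drink, i, map, slow, wash}
V = 6

6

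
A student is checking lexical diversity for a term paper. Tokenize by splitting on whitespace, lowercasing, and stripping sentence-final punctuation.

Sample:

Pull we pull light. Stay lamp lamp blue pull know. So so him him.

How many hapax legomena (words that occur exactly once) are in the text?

Frequencies: pull:3, lamp:2, so:2, him:2, we:1, light:1, stay:1, blue:1, know:1
Hapax (freq=1): blue, know, light, stay, we

5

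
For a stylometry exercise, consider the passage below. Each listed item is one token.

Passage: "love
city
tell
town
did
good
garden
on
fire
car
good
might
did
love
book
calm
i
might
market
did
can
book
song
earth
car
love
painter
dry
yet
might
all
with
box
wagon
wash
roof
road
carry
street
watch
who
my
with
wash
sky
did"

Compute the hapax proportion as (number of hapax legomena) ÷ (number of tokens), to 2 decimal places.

0.57

Frequencies: did:4, love:3, might:3, good:2, car:2, book:2, with:2, wash:2, city:1, tell:1, town:1, garden:1, on:1, fire:1, calm:1, i:1, market:1, can:1, song:1, earth:1, … (14 more, each freq 1)
Hapax count = 26; token count = 46.
Ratio = 26 / 46 = 0.57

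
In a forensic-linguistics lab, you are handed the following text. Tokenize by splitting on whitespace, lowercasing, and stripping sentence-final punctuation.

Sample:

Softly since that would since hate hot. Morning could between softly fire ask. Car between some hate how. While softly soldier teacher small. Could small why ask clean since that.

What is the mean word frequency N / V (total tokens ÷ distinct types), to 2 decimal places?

1.50

N = 30 tokens, V = 20 types.
Mean frequency = N / V = 30 / 20 = 1.50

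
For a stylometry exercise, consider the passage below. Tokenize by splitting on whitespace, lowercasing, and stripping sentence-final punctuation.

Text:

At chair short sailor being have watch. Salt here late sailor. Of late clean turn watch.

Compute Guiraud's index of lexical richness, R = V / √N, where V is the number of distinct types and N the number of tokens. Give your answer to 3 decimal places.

3.250

N = 16, V = 13.
√N = 4.000000
R = 13 / 4.000000 = 3.250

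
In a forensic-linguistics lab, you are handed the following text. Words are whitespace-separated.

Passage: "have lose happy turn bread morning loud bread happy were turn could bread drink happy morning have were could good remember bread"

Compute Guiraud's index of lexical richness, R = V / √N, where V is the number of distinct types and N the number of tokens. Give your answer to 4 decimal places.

2.5584

N = 22, V = 12.
√N = 4.690416
R = 12 / 4.690416 = 2.5584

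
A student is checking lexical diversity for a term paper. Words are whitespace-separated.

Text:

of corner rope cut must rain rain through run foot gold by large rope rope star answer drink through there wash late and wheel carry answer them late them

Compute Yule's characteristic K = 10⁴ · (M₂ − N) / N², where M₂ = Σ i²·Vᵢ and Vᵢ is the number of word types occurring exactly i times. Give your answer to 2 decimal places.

190.25

Frequencies: rope:3, rain:2, through:2, answer:2, late:2, them:2, of:1, corner:1, cut:1, must:1, run:1, foot:1, gold:1, by:1, large:1, star:1, drink:1, there:1, wash:1, and:1, … (2 more, each freq 1)
N = 29. Frequency spectrum: V_1=16, V_2=5, V_3=1
M₂ = 1²·16 + 2²·5 + 3²·1 = 45
K = 10000 × (45 − 29) / 29² = 190.25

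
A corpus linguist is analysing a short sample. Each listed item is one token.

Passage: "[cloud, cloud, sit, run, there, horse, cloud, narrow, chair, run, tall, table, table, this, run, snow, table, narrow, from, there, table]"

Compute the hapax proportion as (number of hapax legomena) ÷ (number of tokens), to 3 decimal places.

0.333

Frequencies: table:4, cloud:3, run:3, there:2, narrow:2, sit:1, horse:1, chair:1, tall:1, this:1, snow:1, from:1
Hapax count = 7; token count = 21.
Ratio = 7 / 21 = 0.333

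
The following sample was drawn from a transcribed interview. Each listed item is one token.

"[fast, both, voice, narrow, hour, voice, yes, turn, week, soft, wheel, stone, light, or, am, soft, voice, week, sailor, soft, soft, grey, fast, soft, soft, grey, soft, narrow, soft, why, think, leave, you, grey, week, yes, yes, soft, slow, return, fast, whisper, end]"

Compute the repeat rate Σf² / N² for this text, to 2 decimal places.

0.08

Frequencies: soft:9, fast:3, voice:3, yes:3, week:3, grey:3, narrow:2, both:1, hour:1, turn:1, wheel:1, stone:1, light:1, or:1, am:1, sailor:1, why:1, think:1, leave:1, you:1, … (4 more, each freq 1)
Σf² = 147; N² = 1849
Repeat rate = 147 / 1849 = 0.08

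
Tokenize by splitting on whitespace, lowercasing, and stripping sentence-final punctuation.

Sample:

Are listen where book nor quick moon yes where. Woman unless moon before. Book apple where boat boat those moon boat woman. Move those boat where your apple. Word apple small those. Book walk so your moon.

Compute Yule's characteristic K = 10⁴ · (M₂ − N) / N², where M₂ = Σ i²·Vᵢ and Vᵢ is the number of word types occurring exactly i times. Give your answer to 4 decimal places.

Frequencies: where:4, moon:4, boat:4, book:3, apple:3, those:3, woman:2, your:2, are:1, listen:1, nor:1, quick:1, yes:1, unless:1, before:1, move:1, word:1, small:1, walk:1, so:1
N = 37. Frequency spectrum: V_1=12, V_2=2, V_3=3, V_4=3
M₂ = 1²·12 + 2²·2 + 3²·3 + 4²·3 = 95
K = 10000 × (95 − 37) / 37² = 423.6669

423.6669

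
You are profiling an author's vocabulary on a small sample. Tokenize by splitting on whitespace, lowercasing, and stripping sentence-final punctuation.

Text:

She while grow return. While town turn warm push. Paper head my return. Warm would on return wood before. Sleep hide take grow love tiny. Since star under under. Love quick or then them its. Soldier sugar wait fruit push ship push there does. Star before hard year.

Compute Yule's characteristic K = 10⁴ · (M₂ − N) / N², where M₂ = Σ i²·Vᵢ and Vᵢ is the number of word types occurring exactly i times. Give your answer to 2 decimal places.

Frequencies: return:3, push:3, while:2, grow:2, warm:2, before:2, love:2, star:2, under:2, she:1, town:1, turn:1, paper:1, head:1, my:1, would:1, on:1, wood:1, sleep:1, hide:1, … (17 more, each freq 1)
N = 48. Frequency spectrum: V_1=28, V_2=7, V_3=2
M₂ = 1²·28 + 2²·7 + 3²·2 = 74
K = 10000 × (74 − 48) / 48² = 112.85

112.85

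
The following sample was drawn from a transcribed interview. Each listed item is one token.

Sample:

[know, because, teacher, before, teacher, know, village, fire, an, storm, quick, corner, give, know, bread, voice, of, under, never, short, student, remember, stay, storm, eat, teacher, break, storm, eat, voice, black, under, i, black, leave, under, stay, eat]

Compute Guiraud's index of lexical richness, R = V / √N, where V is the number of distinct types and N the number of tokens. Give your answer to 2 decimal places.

4.06

N = 38, V = 25.
√N = 6.164414
R = 25 / 6.164414 = 4.06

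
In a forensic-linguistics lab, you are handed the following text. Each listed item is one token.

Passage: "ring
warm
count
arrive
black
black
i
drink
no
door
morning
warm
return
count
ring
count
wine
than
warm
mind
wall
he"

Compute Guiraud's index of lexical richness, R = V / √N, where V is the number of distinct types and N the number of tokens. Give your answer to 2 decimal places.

3.41

N = 22, V = 16.
√N = 4.690416
R = 16 / 4.690416 = 3.41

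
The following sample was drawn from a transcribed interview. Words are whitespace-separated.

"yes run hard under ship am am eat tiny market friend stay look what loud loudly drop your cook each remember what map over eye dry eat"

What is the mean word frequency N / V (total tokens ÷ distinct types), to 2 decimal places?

1.13

N = 27 tokens, V = 24 types.
Mean frequency = N / V = 27 / 24 = 1.13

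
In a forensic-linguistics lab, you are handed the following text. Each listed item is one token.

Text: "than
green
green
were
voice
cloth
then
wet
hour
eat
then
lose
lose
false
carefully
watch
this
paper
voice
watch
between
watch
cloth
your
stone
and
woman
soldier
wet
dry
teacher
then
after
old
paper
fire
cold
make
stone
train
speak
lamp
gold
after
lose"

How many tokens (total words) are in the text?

Tokens: than, green, green, were, voice, cloth, then, wet, hour, eat, then, lose, lose, false, carefully, watch, this, paper, voice, watch, between, watch, cloth, your, stone, and, woman, soldier, wet, dry, teacher, then, after, old, paper, fire, cold, make, stone, train, speak, lamp, gold, after, lose
N = 45

45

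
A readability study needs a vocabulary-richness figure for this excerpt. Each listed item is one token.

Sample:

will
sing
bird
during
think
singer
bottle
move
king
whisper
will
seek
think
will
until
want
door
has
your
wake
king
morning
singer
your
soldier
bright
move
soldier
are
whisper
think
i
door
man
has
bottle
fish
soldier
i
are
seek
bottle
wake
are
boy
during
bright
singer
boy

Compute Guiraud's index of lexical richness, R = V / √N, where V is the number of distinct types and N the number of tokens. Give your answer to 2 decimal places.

3.57

N = 49, V = 25.
√N = 7.000000
R = 25 / 7.000000 = 3.57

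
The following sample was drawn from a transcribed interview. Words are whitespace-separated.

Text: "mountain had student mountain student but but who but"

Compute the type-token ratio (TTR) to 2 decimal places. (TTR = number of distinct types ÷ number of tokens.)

N = 9 tokens, V = 5 types.
TTR = V / N = 5 / 9 = 0.56

0.56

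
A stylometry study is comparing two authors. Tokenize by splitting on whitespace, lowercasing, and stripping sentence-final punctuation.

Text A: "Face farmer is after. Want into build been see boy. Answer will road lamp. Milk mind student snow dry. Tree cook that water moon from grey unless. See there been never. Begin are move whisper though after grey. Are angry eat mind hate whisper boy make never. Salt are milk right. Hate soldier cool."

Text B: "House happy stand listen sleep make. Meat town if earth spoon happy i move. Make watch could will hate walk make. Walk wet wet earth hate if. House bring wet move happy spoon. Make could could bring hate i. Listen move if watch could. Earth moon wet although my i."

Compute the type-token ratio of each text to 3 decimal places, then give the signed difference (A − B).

TTR(A) = 42/54 = 0.778
TTR(B) = 23/50 = 0.460
Difference = 0.778 − 0.460 = 0.318

0.318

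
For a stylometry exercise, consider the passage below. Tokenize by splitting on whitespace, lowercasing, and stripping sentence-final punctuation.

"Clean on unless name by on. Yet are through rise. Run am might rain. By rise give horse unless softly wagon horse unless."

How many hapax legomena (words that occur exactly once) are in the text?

Frequencies: unless:3, on:2, by:2, rise:2, horse:2, clean:1, name:1, yet:1, are:1, through:1, run:1, am:1, might:1, rain:1, give:1, softly:1, wagon:1
Hapax (freq=1): am, are, clean, give, might, name, rain, run, softly, through, wagon, yet

12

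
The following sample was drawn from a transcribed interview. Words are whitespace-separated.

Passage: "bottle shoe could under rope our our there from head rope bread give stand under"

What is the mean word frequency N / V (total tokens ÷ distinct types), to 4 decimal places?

N = 15 tokens, V = 12 types.
Mean frequency = N / V = 15 / 12 = 1.2500

1.2500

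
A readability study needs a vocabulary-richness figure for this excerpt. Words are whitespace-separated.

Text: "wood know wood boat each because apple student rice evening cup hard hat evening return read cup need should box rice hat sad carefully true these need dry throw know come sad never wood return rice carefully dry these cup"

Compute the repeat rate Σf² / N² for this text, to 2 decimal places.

Frequencies: wood:3, rice:3, cup:3, know:2, evening:2, hat:2, return:2, need:2, sad:2, carefully:2, these:2, dry:2, boat:1, each:1, because:1, apple:1, student:1, hard:1, read:1, should:1, … (5 more, each freq 1)
Σf² = 76; N² = 1600
Repeat rate = 76 / 1600 = 0.05

0.05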